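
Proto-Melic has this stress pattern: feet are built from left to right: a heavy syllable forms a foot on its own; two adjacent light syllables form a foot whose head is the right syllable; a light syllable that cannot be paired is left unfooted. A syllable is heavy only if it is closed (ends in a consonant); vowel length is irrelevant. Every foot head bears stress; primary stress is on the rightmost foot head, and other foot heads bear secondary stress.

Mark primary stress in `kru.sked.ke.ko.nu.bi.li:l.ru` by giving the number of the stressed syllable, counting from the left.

7

Weights: 1 kru L, 2 sked H, 3 ke L, 4 ko L, 5 nu L, 6 bi L, 7 li:l H, 8 ru L.
Parse left to right (heavy = foot alone; LL = one foot; stranded L unfooted): kru (ˈsked) (ke.ˈko) (nu.ˈbi) (ˈli:l) ru.
Foot heads: 2, 4, 6, 7.
Primary stress on the rightmost head = syllable 7.
Primary stress: syllable 7 → kru.sked.ke.ko.nu.bi.ˈli:l.ru.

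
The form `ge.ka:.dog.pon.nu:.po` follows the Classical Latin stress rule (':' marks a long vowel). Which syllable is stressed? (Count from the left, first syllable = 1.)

Classical Latin: stress the penult if heavy (long vowel or closed), else the antepenult.
Weights: 4 pon H, 5 nu: H, 6 po L.
The penult (syllable 5, nu:) is heavy, so it takes stress.
Stress on syllable 5: ge.ka:.dog.pon.ˈnu:.po.

5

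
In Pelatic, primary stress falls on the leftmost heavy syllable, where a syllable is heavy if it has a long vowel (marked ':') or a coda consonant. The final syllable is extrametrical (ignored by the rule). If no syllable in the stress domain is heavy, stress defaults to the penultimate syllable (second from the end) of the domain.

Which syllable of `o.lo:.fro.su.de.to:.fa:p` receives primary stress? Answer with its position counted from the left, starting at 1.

The final syllable (7, fa:p) is extrametrical; the stress domain is syllables 1–6.
Weights: 1 o L, 2 lo: H, 3 fro L, 4 su L, 5 de L, 6 to: H.
Heavy syllables in the domain: 2, 6. The leftmost is syllable 2 (lo:).
Primary stress: syllable 2 → o.ˈlo:.fro.su.de.to:.fa:p.

2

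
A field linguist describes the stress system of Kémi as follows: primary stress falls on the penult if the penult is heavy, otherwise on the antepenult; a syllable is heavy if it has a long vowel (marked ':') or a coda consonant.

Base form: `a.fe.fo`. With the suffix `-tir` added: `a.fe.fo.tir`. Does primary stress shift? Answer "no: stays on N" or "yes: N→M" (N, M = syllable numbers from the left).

Base `a.fe.fo` (3 syllables):
  Weights: 1 a L, 2 fe L, 3 fo L.
  The penult (syllable 2, fe) is light, so stress falls on the antepenult (syllable 1, a).
  → primary stress on syllable 1.
Suffixed `a.fe.fo.tir` (4 syllables):
  Weights: 2 fe L, 3 fo L, 4 tir H.
  The penult (syllable 3, fo) is light, so stress falls on the antepenult (syllable 2, fe).
  → primary stress on syllable 2.

yes: 1→2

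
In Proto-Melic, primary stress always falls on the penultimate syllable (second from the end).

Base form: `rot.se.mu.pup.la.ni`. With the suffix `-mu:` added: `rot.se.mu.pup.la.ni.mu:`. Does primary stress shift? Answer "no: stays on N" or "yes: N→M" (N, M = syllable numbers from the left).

Base `rot.se.mu.pup.la.ni` (6 syllables):
  The word has 6 syllables; the penultimate syllable (second from the end) is syllable 5 (la).
  → primary stress on syllable 5.
Suffixed `rot.se.mu.pup.la.ni.mu:` (7 syllables):
  The word has 7 syllables; the penultimate syllable (second from the end) is syllable 6 (ni).
  → primary stress on syllable 6.

yes: 5→6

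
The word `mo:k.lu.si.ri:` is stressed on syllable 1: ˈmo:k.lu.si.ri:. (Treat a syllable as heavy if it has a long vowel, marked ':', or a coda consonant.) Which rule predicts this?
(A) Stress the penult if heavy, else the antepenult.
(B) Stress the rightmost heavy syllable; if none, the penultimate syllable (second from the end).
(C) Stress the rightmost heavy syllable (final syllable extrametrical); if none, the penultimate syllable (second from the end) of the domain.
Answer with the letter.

Rule A → syllable 2 (observed: 1).
Rule B → syllable 4 (observed: 1).
Rule C → syllable 1 ✓.

C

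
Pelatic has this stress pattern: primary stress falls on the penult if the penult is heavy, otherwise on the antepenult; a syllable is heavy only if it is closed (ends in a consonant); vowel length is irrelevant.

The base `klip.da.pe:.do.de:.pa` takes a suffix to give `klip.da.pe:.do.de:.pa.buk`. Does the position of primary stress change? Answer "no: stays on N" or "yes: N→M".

Base `klip.da.pe:.do.de:.pa` (6 syllables):
  Weights: 4 do L, 5 de: L, 6 pa L.
  The penult (syllable 5, de:) is light, so stress falls on the antepenult (syllable 4, do).
  → primary stress on syllable 4.
Suffixed `klip.da.pe:.do.de:.pa.buk` (7 syllables):
  Weights: 5 de: L, 6 pa L, 7 buk H.
  The penult (syllable 6, pa) is light, so stress falls on the antepenult (syllable 5, de:).
  → primary stress on syllable 5.

yes: 4→5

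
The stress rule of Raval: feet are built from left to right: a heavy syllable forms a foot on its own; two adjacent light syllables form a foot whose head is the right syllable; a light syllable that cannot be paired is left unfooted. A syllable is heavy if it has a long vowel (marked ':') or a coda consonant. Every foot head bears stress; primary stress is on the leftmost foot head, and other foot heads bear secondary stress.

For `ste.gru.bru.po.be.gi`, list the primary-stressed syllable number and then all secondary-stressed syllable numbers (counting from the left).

Weights: 1 ste L, 2 gru L, 3 bru L, 4 po L, 5 be L, 6 gi L.
Parse left to right (heavy = foot alone; LL = one foot; stranded L unfooted): (ste.ˈgru) (bru.ˈpo) (be.ˈgi).
Foot heads: 2, 4, 6.
Primary stress on the leftmost head = syllable 2.
Secondary stress on 4, 6: ste.ˈgru.bru.ˌpo.be.ˌgi.

primary 2, secondary 4, 6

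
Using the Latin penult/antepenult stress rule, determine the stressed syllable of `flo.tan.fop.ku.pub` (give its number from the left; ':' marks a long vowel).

3

Classical Latin: stress the penult if heavy (long vowel or closed), else the antepenult.
Weights: 3 fop H, 4 ku L, 5 pub H.
The penult (syllable 4, ku) is light, so stress falls on the antepenult (syllable 3, fop).
Stress on syllable 3: flo.tan.ˈfop.ku.pub.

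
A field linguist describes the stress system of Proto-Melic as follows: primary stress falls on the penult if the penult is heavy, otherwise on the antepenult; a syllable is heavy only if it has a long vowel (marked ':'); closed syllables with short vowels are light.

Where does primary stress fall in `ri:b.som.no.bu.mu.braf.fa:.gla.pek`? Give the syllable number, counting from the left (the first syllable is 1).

Weights: 7 fa: H, 8 gla L, 9 pek L.
The penult (syllable 8, gla) is light, so stress falls on the antepenult (syllable 7, fa:).
Primary stress: syllable 7 → ri:b.som.no.bu.mu.braf.ˈfa:.gla.pek.

7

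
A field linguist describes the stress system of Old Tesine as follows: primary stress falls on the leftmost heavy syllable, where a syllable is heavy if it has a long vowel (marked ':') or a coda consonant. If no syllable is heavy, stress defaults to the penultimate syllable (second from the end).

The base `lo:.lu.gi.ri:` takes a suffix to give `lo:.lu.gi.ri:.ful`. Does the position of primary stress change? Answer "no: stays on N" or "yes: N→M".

Base `lo:.lu.gi.ri:` (4 syllables):
  Weights: 1 lo: H, 2 lu L, 3 gi L, 4 ri: H.
  Heavy syllables in the domain: 1, 4. The leftmost is syllable 1 (lo:).
  → primary stress on syllable 1.
Suffixed `lo:.lu.gi.ri:.ful` (5 syllables):
  Weights: 1 lo: H, 2 lu L, 3 gi L, 4 ri: H, 5 ful H.
  Heavy syllables in the domain: 1, 4, 5. The leftmost is syllable 1 (lo:).
  → primary stress on syllable 1.

no: stays on 1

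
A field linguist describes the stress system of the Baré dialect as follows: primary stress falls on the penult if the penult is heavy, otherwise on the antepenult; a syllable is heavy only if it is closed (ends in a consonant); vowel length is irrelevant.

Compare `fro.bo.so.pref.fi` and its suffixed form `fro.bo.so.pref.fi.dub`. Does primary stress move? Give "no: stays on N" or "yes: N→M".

Base `fro.bo.so.pref.fi` (5 syllables):
  Weights: 3 so L, 4 pref H, 5 fi L.
  The penult (syllable 4, pref) is heavy, so it takes stress.
  → primary stress on syllable 4.
Suffixed `fro.bo.so.pref.fi.dub` (6 syllables):
  Weights: 4 pref H, 5 fi L, 6 dub H.
  The penult (syllable 5, fi) is light, so stress falls on the antepenult (syllable 4, pref).
  → primary stress on syllable 4.

no: stays on 4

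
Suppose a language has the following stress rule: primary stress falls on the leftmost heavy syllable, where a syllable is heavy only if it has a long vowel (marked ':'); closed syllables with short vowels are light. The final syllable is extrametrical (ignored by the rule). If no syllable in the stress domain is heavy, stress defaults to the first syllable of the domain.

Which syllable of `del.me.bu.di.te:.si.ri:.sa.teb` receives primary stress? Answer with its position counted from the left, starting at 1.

The final syllable (9, teb) is extrametrical; the stress domain is syllables 1–8.
Weights: 1 del L, 2 me L, 3 bu L, 4 di L, 5 te: H, 6 si L, 7 ri: H, 8 sa L.
Heavy syllables in the domain: 5, 7. The leftmost is syllable 5 (te:).
Primary stress: syllable 5 → del.me.bu.di.ˈte:.si.ri:.sa.teb.

5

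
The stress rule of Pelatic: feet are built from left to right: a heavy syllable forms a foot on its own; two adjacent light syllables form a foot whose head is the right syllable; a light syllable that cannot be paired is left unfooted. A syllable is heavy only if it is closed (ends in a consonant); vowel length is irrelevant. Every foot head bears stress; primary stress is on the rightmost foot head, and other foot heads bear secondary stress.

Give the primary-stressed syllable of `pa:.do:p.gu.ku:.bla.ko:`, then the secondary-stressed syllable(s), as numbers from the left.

primary 6, secondary 2, 4

Weights: 1 pa: L, 2 do:p H, 3 gu L, 4 ku: L, 5 bla L, 6 ko: L.
Parse left to right (heavy = foot alone; LL = one foot; stranded L unfooted): pa: (ˈdo:p) (gu.ˈku:) (bla.ˈko:).
Foot heads: 2, 4, 6.
Primary stress on the rightmost head = syllable 6.
Secondary stress on 2, 4: pa:.ˌdo:p.gu.ˌku:.bla.ˈko:.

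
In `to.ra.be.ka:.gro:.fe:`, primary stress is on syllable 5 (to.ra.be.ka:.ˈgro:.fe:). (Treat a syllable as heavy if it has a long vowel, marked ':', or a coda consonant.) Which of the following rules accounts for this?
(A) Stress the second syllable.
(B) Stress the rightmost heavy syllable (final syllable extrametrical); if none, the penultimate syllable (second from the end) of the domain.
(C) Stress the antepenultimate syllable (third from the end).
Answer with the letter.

B

Rule A → syllable 2 (observed: 5).
Rule B → syllable 5 ✓.
Rule C → syllable 4 (observed: 5).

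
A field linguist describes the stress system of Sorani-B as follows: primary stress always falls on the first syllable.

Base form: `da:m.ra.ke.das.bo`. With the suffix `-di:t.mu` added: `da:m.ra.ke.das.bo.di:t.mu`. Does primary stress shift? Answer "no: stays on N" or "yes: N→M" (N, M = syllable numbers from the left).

no: stays on 1

Base `da:m.ra.ke.das.bo` (5 syllables):
  The word has 5 syllables; the first syllable is syllable 1 (da:m).
  → primary stress on syllable 1.
Suffixed `da:m.ra.ke.das.bo.di:t.mu` (7 syllables):
  The word has 7 syllables; the first syllable is syllable 1 (da:m).
  → primary stress on syllable 1.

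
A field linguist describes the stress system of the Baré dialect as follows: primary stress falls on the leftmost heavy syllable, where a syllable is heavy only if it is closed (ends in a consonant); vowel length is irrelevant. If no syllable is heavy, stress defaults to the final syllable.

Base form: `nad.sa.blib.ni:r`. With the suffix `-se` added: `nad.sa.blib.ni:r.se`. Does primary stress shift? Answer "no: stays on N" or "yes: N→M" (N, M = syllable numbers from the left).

no: stays on 1

Base `nad.sa.blib.ni:r` (4 syllables):
  Weights: 1 nad H, 2 sa L, 3 blib H, 4 ni:r H.
  Heavy syllables in the domain: 1, 3, 4. The leftmost is syllable 1 (nad).
  → primary stress on syllable 1.
Suffixed `nad.sa.blib.ni:r.se` (5 syllables):
  Weights: 1 nad H, 2 sa L, 3 blib H, 4 ni:r H, 5 se L.
  Heavy syllables in the domain: 1, 3, 4. The leftmost is syllable 1 (nad).
  → primary stress on syllable 1.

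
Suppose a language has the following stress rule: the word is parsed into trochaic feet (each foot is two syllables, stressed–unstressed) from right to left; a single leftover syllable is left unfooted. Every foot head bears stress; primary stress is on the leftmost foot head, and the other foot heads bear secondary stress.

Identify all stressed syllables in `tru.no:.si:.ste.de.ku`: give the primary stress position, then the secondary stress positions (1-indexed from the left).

Parse right to left into trochaic (ˈσσ) feet: (ˈtru.no:) (ˈsi:.ste) (ˈde.ku).
Foot heads (stressed positions): 1, 3, 5.
End Rule Leftmost: primary stress on the leftmost head = syllable 1.
Secondary stress on 3, 5: ˈtru.no:.ˌsi:.ste.ˌde.ku.

primary 1, secondary 3, 5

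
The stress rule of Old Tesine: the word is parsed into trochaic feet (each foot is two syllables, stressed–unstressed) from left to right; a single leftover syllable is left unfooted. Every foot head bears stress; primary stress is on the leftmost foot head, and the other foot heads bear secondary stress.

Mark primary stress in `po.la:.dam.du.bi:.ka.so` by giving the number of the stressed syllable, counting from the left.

1

Parse left to right into trochaic (ˈσσ) feet: (ˈpo.la:) (ˈdam.du) (ˈbi:.ka) so. Syllable 7 is left unfooted.
Foot heads (stressed positions): 1, 3, 5.
End Rule Leftmost: primary stress on the leftmost head = syllable 1.
Primary stress: syllable 1 → ˈpo.la:.dam.du.bi:.ka.so.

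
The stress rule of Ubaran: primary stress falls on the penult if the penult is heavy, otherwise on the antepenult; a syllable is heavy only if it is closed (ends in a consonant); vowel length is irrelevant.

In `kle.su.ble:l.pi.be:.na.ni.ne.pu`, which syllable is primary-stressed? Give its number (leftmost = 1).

7

Weights: 7 ni L, 8 ne L, 9 pu L.
The penult (syllable 8, ne) is light, so stress falls on the antepenult (syllable 7, ni).
Primary stress: syllable 7 → kle.su.ble:l.pi.be:.na.ˈni.ne.pu.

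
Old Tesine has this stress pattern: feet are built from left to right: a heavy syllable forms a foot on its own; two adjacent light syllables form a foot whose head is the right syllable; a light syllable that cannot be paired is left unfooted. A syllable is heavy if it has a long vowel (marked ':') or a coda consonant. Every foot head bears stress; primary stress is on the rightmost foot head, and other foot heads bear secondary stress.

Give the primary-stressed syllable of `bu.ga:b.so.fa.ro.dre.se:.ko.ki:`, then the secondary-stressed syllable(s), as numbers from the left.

primary 9, secondary 2, 4, 6, 7

Weights: 1 bu L, 2 ga:b H, 3 so L, 4 fa L, 5 ro L, 6 dre L, 7 se: H, 8 ko L, 9 ki: H.
Parse left to right (heavy = foot alone; LL = one foot; stranded L unfooted): bu (ˈga:b) (so.ˈfa) (ro.ˈdre) (ˈse:) ko (ˈki:).
Foot heads: 2, 4, 6, 7, 9.
Primary stress on the rightmost head = syllable 9.
Secondary stress on 2, 4, 6, 7: bu.ˌga:b.so.ˌfa.ro.ˌdre.ˌse:.ko.ˈki:.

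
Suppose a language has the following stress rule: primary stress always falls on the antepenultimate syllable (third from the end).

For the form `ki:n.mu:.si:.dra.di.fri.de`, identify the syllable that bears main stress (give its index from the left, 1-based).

The word has 7 syllables; the antepenultimate syllable (third from the end) is syllable 5 (di).
Primary stress: syllable 5 → ki:n.mu:.si:.dra.ˈdi.fri.de.

5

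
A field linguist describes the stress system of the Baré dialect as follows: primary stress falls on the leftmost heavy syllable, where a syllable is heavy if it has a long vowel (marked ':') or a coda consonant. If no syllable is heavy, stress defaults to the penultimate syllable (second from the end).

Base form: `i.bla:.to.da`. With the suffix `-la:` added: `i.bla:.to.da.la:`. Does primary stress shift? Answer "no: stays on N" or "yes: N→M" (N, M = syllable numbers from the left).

no: stays on 2

Base `i.bla:.to.da` (4 syllables):
  Weights: 1 i L, 2 bla: H, 3 to L, 4 da L.
  Heavy syllables in the domain: 2. The leftmost is syllable 2 (bla:).
  → primary stress on syllable 2.
Suffixed `i.bla:.to.da.la:` (5 syllables):
  Weights: 1 i L, 2 bla: H, 3 to L, 4 da L, 5 la: H.
  Heavy syllables in the domain: 2, 5. The leftmost is syllable 2 (bla:).
  → primary stress on syllable 2.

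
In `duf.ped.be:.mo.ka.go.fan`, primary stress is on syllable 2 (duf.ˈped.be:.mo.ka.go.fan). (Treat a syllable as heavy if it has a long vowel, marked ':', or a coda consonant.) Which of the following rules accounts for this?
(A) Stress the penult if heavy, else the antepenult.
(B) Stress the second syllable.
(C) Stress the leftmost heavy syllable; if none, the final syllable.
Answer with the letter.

B

Rule A → syllable 5 (observed: 2).
Rule B → syllable 2 ✓.
Rule C → syllable 1 (observed: 2).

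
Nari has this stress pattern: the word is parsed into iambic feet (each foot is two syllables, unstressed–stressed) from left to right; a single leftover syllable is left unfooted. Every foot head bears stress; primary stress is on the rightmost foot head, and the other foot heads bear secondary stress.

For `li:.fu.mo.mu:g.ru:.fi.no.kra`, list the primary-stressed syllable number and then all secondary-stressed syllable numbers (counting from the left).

primary 8, secondary 2, 4, 6

Parse left to right into iambic (σˈσ) feet: (li:.ˈfu) (mo.ˈmu:g) (ru:.ˈfi) (no.ˈkra).
Foot heads (stressed positions): 2, 4, 6, 8.
End Rule Rightmost: primary stress on the rightmost head = syllable 8.
Secondary stress on 2, 4, 6: li:.ˌfu.mo.ˌmu:g.ru:.ˌfi.no.ˈkra.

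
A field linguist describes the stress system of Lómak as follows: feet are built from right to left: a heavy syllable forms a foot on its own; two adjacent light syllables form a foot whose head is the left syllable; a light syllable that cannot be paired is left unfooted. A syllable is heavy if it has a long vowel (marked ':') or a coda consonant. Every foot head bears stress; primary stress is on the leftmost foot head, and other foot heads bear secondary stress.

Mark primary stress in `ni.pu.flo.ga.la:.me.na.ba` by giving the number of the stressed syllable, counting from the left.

1

Weights: 1 ni L, 2 pu L, 3 flo L, 4 ga L, 5 la: H, 6 me L, 7 na L, 8 ba L.
Parse right to left (heavy = foot alone; LL = one foot; stranded L unfooted): (ˈni.pu) (ˈflo.ga) (ˈla:) me (ˈna.ba).
Foot heads: 1, 3, 5, 7.
Primary stress on the leftmost head = syllable 1.
Primary stress: syllable 1 → ˈni.pu.flo.ga.la:.me.na.ba.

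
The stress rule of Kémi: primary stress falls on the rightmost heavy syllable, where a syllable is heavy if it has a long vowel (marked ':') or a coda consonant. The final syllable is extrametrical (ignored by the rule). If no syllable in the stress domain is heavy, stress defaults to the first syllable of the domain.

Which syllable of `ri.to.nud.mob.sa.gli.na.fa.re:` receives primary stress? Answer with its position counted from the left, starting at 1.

4

The final syllable (9, re:) is extrametrical; the stress domain is syllables 1–8.
Weights: 1 ri L, 2 to L, 3 nud H, 4 mob H, 5 sa L, 6 gli L, 7 na L, 8 fa L.
Heavy syllables in the domain: 3, 4. The rightmost is syllable 4 (mob).
Primary stress: syllable 4 → ri.to.nud.ˈmob.sa.gli.na.fa.re:.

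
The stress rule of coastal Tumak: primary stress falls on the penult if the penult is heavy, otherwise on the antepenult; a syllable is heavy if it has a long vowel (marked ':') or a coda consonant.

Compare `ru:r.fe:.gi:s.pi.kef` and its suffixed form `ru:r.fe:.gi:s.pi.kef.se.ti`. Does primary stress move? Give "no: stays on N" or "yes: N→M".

yes: 3→5

Base `ru:r.fe:.gi:s.pi.kef` (5 syllables):
  Weights: 3 gi:s H, 4 pi L, 5 kef H.
  The penult (syllable 4, pi) is light, so stress falls on the antepenult (syllable 3, gi:s).
  → primary stress on syllable 3.
Suffixed `ru:r.fe:.gi:s.pi.kef.se.ti` (7 syllables):
  Weights: 5 kef H, 6 se L, 7 ti L.
  The penult (syllable 6, se) is light, so stress falls on the antepenult (syllable 5, kef).
  → primary stress on syllable 5.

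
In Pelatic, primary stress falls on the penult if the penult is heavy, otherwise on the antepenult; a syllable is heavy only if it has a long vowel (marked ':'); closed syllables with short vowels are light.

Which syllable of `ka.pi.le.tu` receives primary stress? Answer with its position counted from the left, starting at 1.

2

Weights: 2 pi L, 3 le L, 4 tu L.
The penult (syllable 3, le) is light, so stress falls on the antepenult (syllable 2, pi).
Primary stress: syllable 2 → ka.ˈpi.le.tu.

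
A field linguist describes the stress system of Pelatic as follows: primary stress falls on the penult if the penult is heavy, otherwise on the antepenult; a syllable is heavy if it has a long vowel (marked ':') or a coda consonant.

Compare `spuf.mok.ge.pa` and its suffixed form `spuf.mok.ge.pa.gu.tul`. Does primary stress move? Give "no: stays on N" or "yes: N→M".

Base `spuf.mok.ge.pa` (4 syllables):
  Weights: 2 mok H, 3 ge L, 4 pa L.
  The penult (syllable 3, ge) is light, so stress falls on the antepenult (syllable 2, mok).
  → primary stress on syllable 2.
Suffixed `spuf.mok.ge.pa.gu.tul` (6 syllables):
  Weights: 4 pa L, 5 gu L, 6 tul H.
  The penult (syllable 5, gu) is light, so stress falls on the antepenult (syllable 4, pa).
  → primary stress on syllable 4.

yes: 2→4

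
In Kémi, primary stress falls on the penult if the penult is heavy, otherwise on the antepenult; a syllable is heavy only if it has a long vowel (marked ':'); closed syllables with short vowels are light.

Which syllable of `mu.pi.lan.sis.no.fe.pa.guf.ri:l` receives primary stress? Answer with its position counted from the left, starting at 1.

7

Weights: 7 pa L, 8 guf L, 9 ri:l H.
The penult (syllable 8, guf) is light, so stress falls on the antepenult (syllable 7, pa).
Primary stress: syllable 7 → mu.pi.lan.sis.no.fe.ˈpa.guf.ri:l.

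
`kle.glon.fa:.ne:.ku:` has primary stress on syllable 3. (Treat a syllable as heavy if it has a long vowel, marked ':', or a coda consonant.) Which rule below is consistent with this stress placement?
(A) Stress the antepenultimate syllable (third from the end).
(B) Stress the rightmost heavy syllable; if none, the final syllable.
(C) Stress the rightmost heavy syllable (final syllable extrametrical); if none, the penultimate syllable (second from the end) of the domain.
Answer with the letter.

Rule A → syllable 3 ✓.
Rule B → syllable 5 (observed: 3).
Rule C → syllable 4 (observed: 3).

A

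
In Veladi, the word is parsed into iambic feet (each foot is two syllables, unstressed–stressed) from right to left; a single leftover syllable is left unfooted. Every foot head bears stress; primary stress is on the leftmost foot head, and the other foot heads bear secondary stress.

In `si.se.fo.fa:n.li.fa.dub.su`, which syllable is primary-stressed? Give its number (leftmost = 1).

Parse right to left into iambic (σˈσ) feet: (si.ˈse) (fo.ˈfa:n) (li.ˈfa) (dub.ˈsu).
Foot heads (stressed positions): 2, 4, 6, 8.
End Rule Leftmost: primary stress on the leftmost head = syllable 2.
Primary stress: syllable 2 → si.ˈse.fo.fa:n.li.fa.dub.su.

2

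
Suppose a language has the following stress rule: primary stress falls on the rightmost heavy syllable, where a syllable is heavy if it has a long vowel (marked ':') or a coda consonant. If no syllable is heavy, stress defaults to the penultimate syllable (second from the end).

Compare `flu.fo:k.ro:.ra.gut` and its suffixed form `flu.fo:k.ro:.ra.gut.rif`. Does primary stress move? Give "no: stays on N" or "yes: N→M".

Base `flu.fo:k.ro:.ra.gut` (5 syllables):
  Weights: 1 flu L, 2 fo:k H, 3 ro: H, 4 ra L, 5 gut H.
  Heavy syllables in the domain: 2, 3, 5. The rightmost is syllable 5 (gut).
  → primary stress on syllable 5.
Suffixed `flu.fo:k.ro:.ra.gut.rif` (6 syllables):
  Weights: 1 flu L, 2 fo:k H, 3 ro: H, 4 ra L, 5 gut H, 6 rif H.
  Heavy syllables in the domain: 2, 3, 5, 6. The rightmost is syllable 6 (rif).
  → primary stress on syllable 6.

yes: 5→6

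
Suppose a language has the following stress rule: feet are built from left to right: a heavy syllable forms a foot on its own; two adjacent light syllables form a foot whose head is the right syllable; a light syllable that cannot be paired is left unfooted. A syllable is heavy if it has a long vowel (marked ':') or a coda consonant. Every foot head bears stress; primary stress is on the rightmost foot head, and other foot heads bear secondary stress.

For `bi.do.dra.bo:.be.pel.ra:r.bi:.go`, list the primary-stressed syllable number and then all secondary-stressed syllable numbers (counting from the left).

Weights: 1 bi L, 2 do L, 3 dra L, 4 bo: H, 5 be L, 6 pel H, 7 ra:r H, 8 bi: H, 9 go L.
Parse left to right (heavy = foot alone; LL = one foot; stranded L unfooted): (bi.ˈdo) dra (ˈbo:) be (ˈpel) (ˈra:r) (ˈbi:) go.
Foot heads: 2, 4, 6, 7, 8.
Primary stress on the rightmost head = syllable 8.
Secondary stress on 2, 4, 6, 7: bi.ˌdo.dra.ˌbo:.be.ˌpel.ˌra:r.ˈbi:.go.

primary 8, secondary 2, 4, 6, 7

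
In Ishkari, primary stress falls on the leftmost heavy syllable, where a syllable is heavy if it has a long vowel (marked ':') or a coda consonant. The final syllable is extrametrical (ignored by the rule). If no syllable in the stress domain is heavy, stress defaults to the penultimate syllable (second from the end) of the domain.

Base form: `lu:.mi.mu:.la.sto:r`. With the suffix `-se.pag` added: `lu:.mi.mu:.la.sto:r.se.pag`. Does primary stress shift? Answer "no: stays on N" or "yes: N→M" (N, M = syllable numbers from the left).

no: stays on 1

Base `lu:.mi.mu:.la.sto:r` (5 syllables):
  The final syllable (5, sto:r) is extrametrical; the stress domain is syllables 1–4.
  Weights: 1 lu: H, 2 mi L, 3 mu: H, 4 la L.
  Heavy syllables in the domain: 1, 3. The leftmost is syllable 1 (lu:).
  → primary stress on syllable 1.
Suffixed `lu:.mi.mu:.la.sto:r.se.pag` (7 syllables):
  The final syllable (7, pag) is extrametrical; the stress domain is syllables 1–6.
  Weights: 1 lu: H, 2 mi L, 3 mu: H, 4 la L, 5 sto:r H, 6 se L.
  Heavy syllables in the domain: 1, 3, 5. The leftmost is syllable 1 (lu:).
  → primary stress on syllable 1.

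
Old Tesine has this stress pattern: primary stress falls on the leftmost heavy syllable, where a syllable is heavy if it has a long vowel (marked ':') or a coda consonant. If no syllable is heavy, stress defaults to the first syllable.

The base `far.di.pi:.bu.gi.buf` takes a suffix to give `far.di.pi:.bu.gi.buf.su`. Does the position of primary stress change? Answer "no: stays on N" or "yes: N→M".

no: stays on 1

Base `far.di.pi:.bu.gi.buf` (6 syllables):
  Weights: 1 far H, 2 di L, 3 pi: H, 4 bu L, 5 gi L, 6 buf H.
  Heavy syllables in the domain: 1, 3, 6. The leftmost is syllable 1 (far).
  → primary stress on syllable 1.
Suffixed `far.di.pi:.bu.gi.buf.su` (7 syllables):
  Weights: 1 far H, 2 di L, 3 pi: H, 4 bu L, 5 gi L, 6 buf H, 7 su L.
  Heavy syllables in the domain: 1, 3, 6. The leftmost is syllable 1 (far).
  → primary stress on syllable 1.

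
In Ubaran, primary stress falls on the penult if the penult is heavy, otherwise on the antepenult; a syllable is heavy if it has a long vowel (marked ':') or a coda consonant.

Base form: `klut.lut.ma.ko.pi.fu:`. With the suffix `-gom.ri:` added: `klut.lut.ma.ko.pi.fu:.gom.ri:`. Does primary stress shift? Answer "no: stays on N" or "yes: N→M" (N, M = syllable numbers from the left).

Base `klut.lut.ma.ko.pi.fu:` (6 syllables):
  Weights: 4 ko L, 5 pi L, 6 fu: H.
  The penult (syllable 5, pi) is light, so stress falls on the antepenult (syllable 4, ko).
  → primary stress on syllable 4.
Suffixed `klut.lut.ma.ko.pi.fu:.gom.ri:` (8 syllables):
  Weights: 6 fu: H, 7 gom H, 8 ri: H.
  The penult (syllable 7, gom) is heavy, so it takes stress.
  → primary stress on syllable 7.

yes: 4→7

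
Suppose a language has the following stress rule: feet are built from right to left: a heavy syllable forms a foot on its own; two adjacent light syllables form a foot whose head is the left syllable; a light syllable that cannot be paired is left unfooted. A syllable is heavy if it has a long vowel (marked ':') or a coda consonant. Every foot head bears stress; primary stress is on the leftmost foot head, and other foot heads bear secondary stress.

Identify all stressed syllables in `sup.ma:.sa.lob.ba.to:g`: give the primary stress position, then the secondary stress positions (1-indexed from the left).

Weights: 1 sup H, 2 ma: H, 3 sa L, 4 lob H, 5 ba L, 6 to:g H.
Parse right to left (heavy = foot alone; LL = one foot; stranded L unfooted): (ˈsup) (ˈma:) sa (ˈlob) ba (ˈto:g).
Foot heads: 1, 2, 4, 6.
Primary stress on the leftmost head = syllable 1.
Secondary stress on 2, 4, 6: ˈsup.ˌma:.sa.ˌlob.ba.ˌto:g.

primary 1, secondary 2, 4, 6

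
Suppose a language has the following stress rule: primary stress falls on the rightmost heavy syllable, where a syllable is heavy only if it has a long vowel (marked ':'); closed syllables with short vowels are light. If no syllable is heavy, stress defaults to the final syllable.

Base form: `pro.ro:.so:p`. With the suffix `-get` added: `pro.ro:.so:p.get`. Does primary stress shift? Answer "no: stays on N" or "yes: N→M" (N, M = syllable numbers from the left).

Base `pro.ro:.so:p` (3 syllables):
  Weights: 1 pro L, 2 ro: H, 3 so:p H.
  Heavy syllables in the domain: 2, 3. The rightmost is syllable 3 (so:p).
  → primary stress on syllable 3.
Suffixed `pro.ro:.so:p.get` (4 syllables):
  Weights: 1 pro L, 2 ro: H, 3 so:p H, 4 get L.
  Heavy syllables in the domain: 2, 3. The rightmost is syllable 3 (so:p).
  → primary stress on syllable 3.

no: stays on 3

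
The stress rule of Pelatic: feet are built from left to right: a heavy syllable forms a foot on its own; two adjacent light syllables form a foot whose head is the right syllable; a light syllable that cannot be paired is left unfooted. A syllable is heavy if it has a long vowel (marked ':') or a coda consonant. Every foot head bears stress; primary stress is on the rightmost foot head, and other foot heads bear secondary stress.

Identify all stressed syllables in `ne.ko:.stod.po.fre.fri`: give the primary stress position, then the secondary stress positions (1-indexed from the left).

primary 5, secondary 2, 3

Weights: 1 ne L, 2 ko: H, 3 stod H, 4 po L, 5 fre L, 6 fri L.
Parse left to right (heavy = foot alone; LL = one foot; stranded L unfooted): ne (ˈko:) (ˈstod) (po.ˈfre) fri.
Foot heads: 2, 3, 5.
Primary stress on the rightmost head = syllable 5.
Secondary stress on 2, 3: ne.ˌko:.ˌstod.po.ˈfre.fri.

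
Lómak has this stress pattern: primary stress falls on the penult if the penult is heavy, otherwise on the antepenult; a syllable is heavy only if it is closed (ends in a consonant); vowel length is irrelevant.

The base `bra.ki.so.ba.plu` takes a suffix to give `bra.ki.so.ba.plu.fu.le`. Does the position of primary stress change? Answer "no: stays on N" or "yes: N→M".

Base `bra.ki.so.ba.plu` (5 syllables):
  Weights: 3 so L, 4 ba L, 5 plu L.
  The penult (syllable 4, ba) is light, so stress falls on the antepenult (syllable 3, so).
  → primary stress on syllable 3.
Suffixed `bra.ki.so.ba.plu.fu.le` (7 syllables):
  Weights: 5 plu L, 6 fu L, 7 le L.
  The penult (syllable 6, fu) is light, so stress falls on the antepenult (syllable 5, plu).
  → primary stress on syllable 5.

yes: 3→5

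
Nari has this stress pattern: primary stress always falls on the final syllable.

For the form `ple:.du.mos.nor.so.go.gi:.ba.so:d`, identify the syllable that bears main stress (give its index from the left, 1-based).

The word has 9 syllables; the final syllable is syllable 9 (so:d).
Primary stress: syllable 9 → ple:.du.mos.nor.so.go.gi:.ba.ˈso:d.

9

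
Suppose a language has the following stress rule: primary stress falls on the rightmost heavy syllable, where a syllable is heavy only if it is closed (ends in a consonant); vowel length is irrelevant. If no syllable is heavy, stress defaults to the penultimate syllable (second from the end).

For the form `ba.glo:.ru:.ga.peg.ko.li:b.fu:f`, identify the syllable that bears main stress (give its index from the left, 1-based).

Weights: 1 ba L, 2 glo: L, 3 ru: L, 4 ga L, 5 peg H, 6 ko L, 7 li:b H, 8 fu:f H.
Heavy syllables in the domain: 5, 7, 8. The rightmost is syllable 8 (fu:f).
Primary stress: syllable 8 → ba.glo:.ru:.ga.peg.ko.li:b.ˈfu:f.

8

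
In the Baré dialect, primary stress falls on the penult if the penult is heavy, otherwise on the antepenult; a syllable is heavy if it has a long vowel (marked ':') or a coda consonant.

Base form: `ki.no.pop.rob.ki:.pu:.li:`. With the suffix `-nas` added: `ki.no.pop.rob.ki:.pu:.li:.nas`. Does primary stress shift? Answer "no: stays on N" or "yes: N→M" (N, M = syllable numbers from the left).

yes: 6→7

Base `ki.no.pop.rob.ki:.pu:.li:` (7 syllables):
  Weights: 5 ki: H, 6 pu: H, 7 li: H.
  The penult (syllable 6, pu:) is heavy, so it takes stress.
  → primary stress on syllable 6.
Suffixed `ki.no.pop.rob.ki:.pu:.li:.nas` (8 syllables):
  Weights: 6 pu: H, 7 li: H, 8 nas H.
  The penult (syllable 7, li:) is heavy, so it takes stress.
  → primary stress on syllable 7.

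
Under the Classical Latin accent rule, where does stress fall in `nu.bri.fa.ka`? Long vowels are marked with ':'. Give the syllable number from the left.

Classical Latin: stress the penult if heavy (long vowel or closed), else the antepenult.
Weights: 2 bri L, 3 fa L, 4 ka L.
The penult (syllable 3, fa) is light, so stress falls on the antepenult (syllable 2, bri).
Stress on syllable 2: nu.ˈbri.fa.ka.

2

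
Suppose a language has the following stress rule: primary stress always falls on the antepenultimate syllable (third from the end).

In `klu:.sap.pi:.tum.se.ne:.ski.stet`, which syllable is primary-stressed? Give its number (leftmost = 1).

The word has 8 syllables; the antepenultimate syllable (third from the end) is syllable 6 (ne:).
Primary stress: syllable 6 → klu:.sap.pi:.tum.se.ˈne:.ski.stet.

6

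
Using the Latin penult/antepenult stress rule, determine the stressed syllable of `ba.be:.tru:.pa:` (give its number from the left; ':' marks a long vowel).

Classical Latin: stress the penult if heavy (long vowel or closed), else the antepenult.
Weights: 2 be: H, 3 tru: H, 4 pa: H.
The penult (syllable 3, tru:) is heavy, so it takes stress.
Stress on syllable 3: ba.be:.ˈtru:.pa:.

3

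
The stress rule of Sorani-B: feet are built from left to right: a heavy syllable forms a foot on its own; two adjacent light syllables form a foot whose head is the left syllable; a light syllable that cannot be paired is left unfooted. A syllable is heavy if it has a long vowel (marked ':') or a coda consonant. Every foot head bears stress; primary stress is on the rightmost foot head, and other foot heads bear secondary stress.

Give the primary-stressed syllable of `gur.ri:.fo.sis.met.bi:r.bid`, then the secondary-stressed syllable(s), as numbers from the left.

Weights: 1 gur H, 2 ri: H, 3 fo L, 4 sis H, 5 met H, 6 bi:r H, 7 bid H.
Parse left to right (heavy = foot alone; LL = one foot; stranded L unfooted): (ˈgur) (ˈri:) fo (ˈsis) (ˈmet) (ˈbi:r) (ˈbid).
Foot heads: 1, 2, 4, 5, 6, 7.
Primary stress on the rightmost head = syllable 7.
Secondary stress on 1, 2, 4, 5, 6: ˌgur.ˌri:.fo.ˌsis.ˌmet.ˌbi:r.ˈbid.

primary 7, secondary 1, 2, 4, 5, 6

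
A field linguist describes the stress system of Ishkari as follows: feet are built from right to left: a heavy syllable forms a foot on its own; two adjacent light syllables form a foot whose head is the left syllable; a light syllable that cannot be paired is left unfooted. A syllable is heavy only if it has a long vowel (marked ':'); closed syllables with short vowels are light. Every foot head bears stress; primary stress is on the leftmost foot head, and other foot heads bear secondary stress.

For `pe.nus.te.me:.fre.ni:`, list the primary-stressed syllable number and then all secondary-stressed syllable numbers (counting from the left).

Weights: 1 pe L, 2 nus L, 3 te L, 4 me: H, 5 fre L, 6 ni: H.
Parse right to left (heavy = foot alone; LL = one foot; stranded L unfooted): pe (ˈnus.te) (ˈme:) fre (ˈni:).
Foot heads: 2, 4, 6.
Primary stress on the leftmost head = syllable 2.
Secondary stress on 4, 6: pe.ˈnus.te.ˌme:.fre.ˌni:.

primary 2, secondary 4, 6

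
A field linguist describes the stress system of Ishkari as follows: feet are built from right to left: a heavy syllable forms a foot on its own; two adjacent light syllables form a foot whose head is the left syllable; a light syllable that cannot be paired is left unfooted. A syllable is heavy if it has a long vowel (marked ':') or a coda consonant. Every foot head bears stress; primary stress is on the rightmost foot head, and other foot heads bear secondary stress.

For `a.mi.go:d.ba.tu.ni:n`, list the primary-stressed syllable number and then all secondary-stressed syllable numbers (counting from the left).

Weights: 1 a L, 2 mi L, 3 go:d H, 4 ba L, 5 tu L, 6 ni:n H.
Parse right to left (heavy = foot alone; LL = one foot; stranded L unfooted): (ˈa.mi) (ˈgo:d) (ˈba.tu) (ˈni:n).
Foot heads: 1, 3, 4, 6.
Primary stress on the rightmost head = syllable 6.
Secondary stress on 1, 3, 4: ˌa.mi.ˌgo:d.ˌba.tu.ˈni:n.

primary 6, secondary 1, 3, 4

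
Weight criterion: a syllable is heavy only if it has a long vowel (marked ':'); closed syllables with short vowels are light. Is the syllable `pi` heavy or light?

`pi`: short vowel, open (no coda). Short vowel → light.

light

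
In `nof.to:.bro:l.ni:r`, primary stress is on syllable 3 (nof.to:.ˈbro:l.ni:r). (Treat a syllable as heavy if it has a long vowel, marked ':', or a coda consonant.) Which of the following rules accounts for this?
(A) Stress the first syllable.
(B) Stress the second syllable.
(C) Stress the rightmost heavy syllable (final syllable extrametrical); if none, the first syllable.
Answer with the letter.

Rule A → syllable 1 (observed: 3).
Rule B → syllable 2 (observed: 3).
Rule C → syllable 3 ✓.

C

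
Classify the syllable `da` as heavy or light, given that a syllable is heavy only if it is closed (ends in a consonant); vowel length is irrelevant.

`da`: short vowel, open (no coda). Open (no coda) → light.

light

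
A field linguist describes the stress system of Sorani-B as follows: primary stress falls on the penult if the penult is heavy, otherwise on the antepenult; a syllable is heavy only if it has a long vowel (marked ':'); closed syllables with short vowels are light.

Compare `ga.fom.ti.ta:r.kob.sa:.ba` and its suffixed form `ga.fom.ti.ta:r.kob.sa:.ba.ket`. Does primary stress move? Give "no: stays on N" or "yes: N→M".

no: stays on 6

Base `ga.fom.ti.ta:r.kob.sa:.ba` (7 syllables):
  Weights: 5 kob L, 6 sa: H, 7 ba L.
  The penult (syllable 6, sa:) is heavy, so it takes stress.
  → primary stress on syllable 6.
Suffixed `ga.fom.ti.ta:r.kob.sa:.ba.ket` (8 syllables):
  Weights: 6 sa: H, 7 ba L, 8 ket L.
  The penult (syllable 7, ba) is light, so stress falls on the antepenult (syllable 6, sa:).
  → primary stress on syllable 6.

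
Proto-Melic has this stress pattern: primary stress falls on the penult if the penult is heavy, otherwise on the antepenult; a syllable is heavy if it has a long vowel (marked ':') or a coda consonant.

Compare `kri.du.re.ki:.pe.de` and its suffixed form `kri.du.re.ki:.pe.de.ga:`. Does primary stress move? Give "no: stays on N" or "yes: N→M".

yes: 4→5

Base `kri.du.re.ki:.pe.de` (6 syllables):
  Weights: 4 ki: H, 5 pe L, 6 de L.
  The penult (syllable 5, pe) is light, so stress falls on the antepenult (syllable 4, ki:).
  → primary stress on syllable 4.
Suffixed `kri.du.re.ki:.pe.de.ga:` (7 syllables):
  Weights: 5 pe L, 6 de L, 7 ga: H.
  The penult (syllable 6, de) is light, so stress falls on the antepenult (syllable 5, pe).
  → primary stress on syllable 5.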